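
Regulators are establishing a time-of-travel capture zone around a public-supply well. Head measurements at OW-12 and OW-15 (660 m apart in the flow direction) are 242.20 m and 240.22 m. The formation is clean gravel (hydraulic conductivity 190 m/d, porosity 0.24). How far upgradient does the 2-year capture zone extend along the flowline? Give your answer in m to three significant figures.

Hydraulic gradient i = (242.20 − 240.22) / 660 = 1.98 / 660 = 0.003000
Darcy flux q = K·i = 190 × 0.003000 = 0.5700 m/d
Average linear velocity = 0.5700 / 0.24 = 2.375 m/d
T = 2 yr × 365 = 730 d
L = v × T = 2.375 × 730 = 1734 m

1730 m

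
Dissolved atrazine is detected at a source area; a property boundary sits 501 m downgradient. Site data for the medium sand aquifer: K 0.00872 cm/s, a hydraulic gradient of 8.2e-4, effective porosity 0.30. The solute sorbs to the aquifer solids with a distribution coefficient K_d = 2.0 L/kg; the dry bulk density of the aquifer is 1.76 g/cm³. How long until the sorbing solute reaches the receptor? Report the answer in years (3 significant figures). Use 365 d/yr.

K = 0.00872 cm/s × 864 = 7.534 m/d
q = Ki = 7.534 × 8.2e-4 = 0.006178 m/d
Average linear velocity = 0.006178 / 0.30 = 0.02059 m/d
Retardation R = 1 + ρ_b·K_d/n = 1 + 1.76×2.0/0.30 = 12.73
Contaminant velocity v_c = v/R = 0.02059/12.73 = 0.001617 m/d
t = L/v_c = 501/0.001617 = 309800 d
   = 309800/365 = 849 yr

849 years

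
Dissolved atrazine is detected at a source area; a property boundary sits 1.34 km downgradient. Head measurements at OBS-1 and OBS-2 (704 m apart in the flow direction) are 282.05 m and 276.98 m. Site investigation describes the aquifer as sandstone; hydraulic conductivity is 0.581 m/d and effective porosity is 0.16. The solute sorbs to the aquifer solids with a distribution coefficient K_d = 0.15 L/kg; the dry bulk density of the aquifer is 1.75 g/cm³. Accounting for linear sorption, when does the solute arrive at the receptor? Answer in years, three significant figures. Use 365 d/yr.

371 years

Hydraulic gradient i = (282.05 − 276.98) / 704 = 5.07 / 704 = 0.007202
Specific discharge q = 0.581 × 0.007202 = 0.004184 m/d
v_s = q/n_e = 0.004184/0.16 = 0.02615 m/d
Retardation R = 1 + ρ_b·K_d/n = 1 + 1.75×0.15/0.16 = 2.641
Contaminant velocity v_c = v/R = 0.02615/2.641 = 0.009903 m/d
L = 1.34 km = 1340 m
t = L/v_c = 1340/0.009903 = 135300 d
   = 135300/365 = 371 yr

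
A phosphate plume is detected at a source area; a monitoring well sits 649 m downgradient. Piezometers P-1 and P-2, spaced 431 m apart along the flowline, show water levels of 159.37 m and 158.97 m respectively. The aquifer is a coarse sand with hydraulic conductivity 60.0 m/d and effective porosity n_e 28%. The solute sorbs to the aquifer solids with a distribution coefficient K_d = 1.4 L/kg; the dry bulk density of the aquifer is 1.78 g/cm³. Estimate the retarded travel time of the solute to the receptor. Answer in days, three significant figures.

32300 days

Hydraulic gradient i = (159.37 − 158.97) / 431 = 0.40 / 431 = 9.281e-4
Darcy flux q = K·i = 60.0 × 9.281e-4 = 0.05568 m/d
Seepage velocity v = q / n = 0.05568 / 0.28 = 0.1989 m/d
Retardation R = 1 + ρ_b·K_d/n = 1 + 1.78×1.4/0.28 = 9.900
Contaminant velocity v_c = v/R = 0.1989/9.900 = 0.02009 m/d
t = L/v_c = 649/0.02009 = 32310 d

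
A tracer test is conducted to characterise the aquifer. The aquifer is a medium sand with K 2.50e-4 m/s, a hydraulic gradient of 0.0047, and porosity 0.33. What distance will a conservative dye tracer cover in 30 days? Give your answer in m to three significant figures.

9.23 m

K = 2.50e-4 m/s × 86400 s/d = 21.60 m/d
Specific discharge q = 21.60 × 0.0047 = 0.1015 m/d
v_s = q/n_e = 0.1015/0.33 = 0.3076 m/d
L = v × T = 0.3076 × 30 = 9.229 m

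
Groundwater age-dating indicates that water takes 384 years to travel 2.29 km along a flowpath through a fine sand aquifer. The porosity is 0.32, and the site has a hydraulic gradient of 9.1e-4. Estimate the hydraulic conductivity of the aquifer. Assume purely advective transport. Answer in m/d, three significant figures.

t = 384 years = 140200 d
L = 2.29 km = 2290 m
v = L / t = 2290 / 140200 = 0.01634 m/d
K = v · n / i = 0.01634 × 0.32 / 9.1e-4 = 5.75 m/d

5.75 m/d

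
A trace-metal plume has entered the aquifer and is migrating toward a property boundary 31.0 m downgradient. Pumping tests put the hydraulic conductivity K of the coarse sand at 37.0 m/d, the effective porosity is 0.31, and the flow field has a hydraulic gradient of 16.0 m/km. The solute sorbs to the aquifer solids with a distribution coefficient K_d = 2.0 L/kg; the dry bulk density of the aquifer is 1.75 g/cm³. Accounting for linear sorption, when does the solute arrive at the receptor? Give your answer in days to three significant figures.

200 days

Darcy flux q = K·i = 37.0 × 0.016 = 0.5920 m/d
v = Ki/n = 37.0·0.016/0.31 = 1.910 m/d
Retardation R = 1 + ρ_b·K_d/n = 1 + 1.75×2.0/0.31 = 12.29
Contaminant velocity v_c = v/R = 1.910/12.29 = 0.1554 m/d
t = L/v_c = 31.0/0.1554 = 199.5 d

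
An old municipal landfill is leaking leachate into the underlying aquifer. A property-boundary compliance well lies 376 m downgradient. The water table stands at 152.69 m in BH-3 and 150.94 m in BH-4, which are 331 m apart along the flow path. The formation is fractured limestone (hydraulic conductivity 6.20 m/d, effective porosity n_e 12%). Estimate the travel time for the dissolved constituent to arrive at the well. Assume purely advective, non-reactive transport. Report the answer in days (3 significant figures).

Hydraulic gradient i = (152.69 − 150.94) / 331 = 1.75 / 331 = 0.005287
q = Ki = 6.20 × 0.005287 = 0.03278 m/d
v = Ki/n = 6.20·0.005287/0.12 = 0.2732 m/d
t = L / v = 376 / 0.2732 = 1376 d

1380 days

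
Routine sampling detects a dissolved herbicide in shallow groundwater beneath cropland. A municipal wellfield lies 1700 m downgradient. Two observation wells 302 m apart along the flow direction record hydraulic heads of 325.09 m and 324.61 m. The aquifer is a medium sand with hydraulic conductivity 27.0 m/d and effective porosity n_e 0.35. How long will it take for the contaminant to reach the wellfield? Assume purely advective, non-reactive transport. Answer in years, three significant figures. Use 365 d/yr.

Hydraulic gradient i = (325.09 − 324.61) / 302 = 0.48 / 302 = 0.001589
Specific discharge q = 27.0 × 0.001589 = 0.04291 m/d
v = Ki/n = 27.0·0.001589/0.35 = 0.1226 m/d
t = L / v = 1700 / 0.1226 = 13860 d
   = 13860 / 365 = 38.0 yr

38.0 years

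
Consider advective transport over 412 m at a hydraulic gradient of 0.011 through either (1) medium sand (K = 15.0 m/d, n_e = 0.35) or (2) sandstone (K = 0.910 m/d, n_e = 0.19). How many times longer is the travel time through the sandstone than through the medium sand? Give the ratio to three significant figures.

Unit 1 (medium sand): v = 15.0×0.011/0.35 = 0.4714 m/d, t = 412/0.4714 = 873.9 d
Unit 2 (sandstone): v = 0.910×0.011/0.19 = 0.05268 m/d, t = 412/0.05268 = 7820 d
t(sandstone) / t(medium sand) = 7820/873.9 = 8.95

8.95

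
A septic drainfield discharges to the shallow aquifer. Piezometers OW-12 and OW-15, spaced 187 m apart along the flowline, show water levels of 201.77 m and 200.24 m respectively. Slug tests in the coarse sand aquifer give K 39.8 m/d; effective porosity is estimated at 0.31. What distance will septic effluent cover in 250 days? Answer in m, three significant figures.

263 m

Hydraulic gradient i = (201.77 − 200.24) / 187 = 1.53 / 187 = 0.008182
Darcy flux q = K·i = 39.8 × 0.008182 = 0.3256 m/d
v = Ki/n = 39.8·0.008182/0.31 = 1.050 m/d
L = v × T = 1.050 × 250 = 262.6 m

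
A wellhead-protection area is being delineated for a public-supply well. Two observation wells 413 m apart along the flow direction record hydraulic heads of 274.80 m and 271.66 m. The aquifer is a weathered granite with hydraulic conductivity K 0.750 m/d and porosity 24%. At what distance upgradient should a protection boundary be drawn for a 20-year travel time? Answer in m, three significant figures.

173 m

Hydraulic gradient i = (274.80 − 271.66) / 413 = 3.14 / 413 = 0.007603
Darcy flux q = K·i = 0.750 × 0.007603 = 0.005702 m/d
Average linear velocity = 0.005702 / 0.24 = 0.02376 m/d
T = 20 yr × 365 = 7300 d
L = v × T = 0.02376 × 7300 = 173.4 m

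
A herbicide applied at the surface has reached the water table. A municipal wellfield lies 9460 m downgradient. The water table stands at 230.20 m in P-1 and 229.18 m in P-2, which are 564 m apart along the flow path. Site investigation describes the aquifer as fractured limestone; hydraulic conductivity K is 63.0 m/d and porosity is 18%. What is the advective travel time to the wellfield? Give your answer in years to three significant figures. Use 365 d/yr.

Hydraulic gradient i = (230.20 − 229.18) / 564 = 1.02 / 564 = 0.001809
q = Ki = 63.0 × 0.001809 = 0.1139 m/d
v_s = q/n_e = 0.1139/0.18 = 0.6330 m/d
t = L / v = 9460 / 0.6330 = 14950 d
   = 14950 / 365 = 40.9 yr

40.9 years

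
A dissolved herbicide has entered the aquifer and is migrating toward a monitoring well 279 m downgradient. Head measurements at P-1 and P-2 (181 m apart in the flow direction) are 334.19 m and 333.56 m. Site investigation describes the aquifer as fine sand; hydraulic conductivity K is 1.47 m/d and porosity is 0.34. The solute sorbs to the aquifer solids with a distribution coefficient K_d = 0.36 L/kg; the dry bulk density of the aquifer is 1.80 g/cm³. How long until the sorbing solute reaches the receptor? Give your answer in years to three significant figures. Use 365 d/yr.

Hydraulic gradient i = (334.19 − 333.56) / 181 = 0.63 / 181 = 0.003481
Darcy flux q = K·i = 1.47 × 0.003481 = 0.005117 m/d
Seepage velocity v = q / n = 0.005117 / 0.34 = 0.01505 m/d
Retardation R = 1 + ρ_b·K_d/n = 1 + 1.80×0.36/0.34 = 2.906
Contaminant velocity v_c = v/R = 0.01505/2.906 = 0.005179 m/d
t = L/v_c = 279/0.005179 = 53870 d
   = 53870/365 = 148 yr

148 years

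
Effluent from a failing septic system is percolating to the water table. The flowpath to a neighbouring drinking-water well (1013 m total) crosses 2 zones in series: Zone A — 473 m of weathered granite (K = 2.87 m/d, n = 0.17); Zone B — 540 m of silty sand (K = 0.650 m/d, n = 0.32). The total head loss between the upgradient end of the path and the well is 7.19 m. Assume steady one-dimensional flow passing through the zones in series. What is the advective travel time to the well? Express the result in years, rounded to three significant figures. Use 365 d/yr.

Steady 1-D flow in series ⇒ the Darcy flux q is identical in every zone and the zone head losses add (resistances L/K in series).
Σ(L/K) = 473/2.87 + 540/0.650 = 164.8 + 830.8 = 995.6 d
q = ΔH / Σ(L/K) = 7.19 / 995.6 = 0.007222 m/d (same in every zone)
Zone A: v = q/n = 0.007222/0.17 = 0.04248 m/d → t_A = 473/0.04248 = 11130 d
Zone B: v = q/n = 0.007222/0.32 = 0.02257 m/d → t_B = 540/0.02257 = 23930 d
Total t = 11130 + 23930 = 35060 d
   = 35060 / 365 = 96.1 yr

96.1 years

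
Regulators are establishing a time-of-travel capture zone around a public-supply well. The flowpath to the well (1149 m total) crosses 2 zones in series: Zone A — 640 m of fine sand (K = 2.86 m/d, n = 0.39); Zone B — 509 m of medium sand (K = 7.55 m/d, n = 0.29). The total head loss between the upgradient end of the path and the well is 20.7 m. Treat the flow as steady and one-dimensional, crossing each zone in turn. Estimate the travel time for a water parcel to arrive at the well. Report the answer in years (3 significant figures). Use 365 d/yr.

15.3 years

Steady 1-D flow in series ⇒ the Darcy flux q is identical in every zone and the zone head losses add (resistances L/K in series).
Σ(L/K) = 640/2.86 + 509/7.55 = 223.8 + 67.42 = 291.2 d
q = ΔH / Σ(L/K) = 20.7 / 291.2 = 0.07109 m/d (same in every zone)
Zone A: v = q/n = 0.07109/0.39 = 0.1823 m/d → t_A = 640/0.1823 = 3511 d
Zone B: v = q/n = 0.07109/0.29 = 0.2451 m/d → t_B = 509/0.2451 = 2076 d
Total t = 3511 + 2076 = 5588 d
   = 5588 / 365 = 15.3 yr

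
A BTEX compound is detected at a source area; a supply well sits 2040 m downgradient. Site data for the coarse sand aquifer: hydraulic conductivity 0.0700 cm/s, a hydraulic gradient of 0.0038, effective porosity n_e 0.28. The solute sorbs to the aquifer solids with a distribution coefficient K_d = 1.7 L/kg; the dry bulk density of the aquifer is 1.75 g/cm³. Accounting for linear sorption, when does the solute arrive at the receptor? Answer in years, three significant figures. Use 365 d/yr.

K = 0.0700 cm/s × 864 = 60.48 m/d
Darcy flux q = K·i = 60.48 × 0.0038 = 0.2298 m/d
v = Ki/n = 60.48·0.0038/0.28 = 0.8208 m/d
Retardation R = 1 + ρ_b·K_d/n = 1 + 1.75×1.7/0.28 = 11.63
Contaminant velocity v_c = v/R = 0.8208/11.63 = 0.07061 m/d
t = L/v_c = 2040/0.07061 = 28890 d
   = 28890/365 = 79.2 yr

79.2 years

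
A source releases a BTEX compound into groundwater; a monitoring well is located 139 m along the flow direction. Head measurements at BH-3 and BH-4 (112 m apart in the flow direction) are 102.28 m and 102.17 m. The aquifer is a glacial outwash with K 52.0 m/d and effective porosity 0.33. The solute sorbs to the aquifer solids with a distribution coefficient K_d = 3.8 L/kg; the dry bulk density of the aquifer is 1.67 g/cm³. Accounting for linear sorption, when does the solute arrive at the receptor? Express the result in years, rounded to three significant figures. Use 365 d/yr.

Hydraulic gradient i = (102.28 − 102.17) / 112 = 0.11 / 112 = 9.821e-4
Darcy flux q = K·i = 52.0 × 9.821e-4 = 0.05107 m/d
v_s = q/n_e = 0.05107/0.33 = 0.1548 m/d
Retardation R = 1 + ρ_b·K_d/n = 1 + 1.67×3.8/0.33 = 20.23
Contaminant velocity v_c = v/R = 0.1548/20.23 = 0.007650 m/d
t = L/v_c = 139/0.007650 = 18170 d
   = 18170/365 = 49.8 yr

49.8 years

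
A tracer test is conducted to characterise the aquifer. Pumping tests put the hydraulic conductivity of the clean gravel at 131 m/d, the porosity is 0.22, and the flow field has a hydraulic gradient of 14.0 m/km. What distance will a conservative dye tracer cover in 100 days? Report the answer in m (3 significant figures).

834 m

q = Ki = 131 × 0.014 = 1.834 m/d
Seepage velocity v = q / n = 1.834 / 0.22 = 8.336 m/d
L = v × T = 8.336 × 100 = 833.6 m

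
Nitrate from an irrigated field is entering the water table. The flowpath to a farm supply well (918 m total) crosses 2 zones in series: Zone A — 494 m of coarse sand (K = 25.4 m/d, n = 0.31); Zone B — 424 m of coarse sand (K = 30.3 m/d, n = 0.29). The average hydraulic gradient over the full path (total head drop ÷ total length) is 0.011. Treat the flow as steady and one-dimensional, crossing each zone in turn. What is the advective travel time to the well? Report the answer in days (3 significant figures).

For zones in series the flux q is common to all zones; the equivalent conductivity is the harmonic (thickness-weighted) mean, K_eq = L_total / Σ(L_j/K_j).
Σ(L/K) = 494/25.4 + 424/30.3 = 19.45 + 13.99 = 33.44 d
K_eq = L_total / Σ(L/K) = 918 / 33.44 = 27.45 m/d
q = K_eq · i = 27.45 × 0.011 = 0.3020 m/d (same in every zone)
Zone A: v = q/n = 0.3020/0.31 = 0.9740 m/d → t_A = 494/0.9740 = 507.2 d
Zone B: v = q/n = 0.3020/0.29 = 1.041 m/d → t_B = 424/1.041 = 407.2 d
Total t = 507.2 + 407.2 = 914.4 d

914 days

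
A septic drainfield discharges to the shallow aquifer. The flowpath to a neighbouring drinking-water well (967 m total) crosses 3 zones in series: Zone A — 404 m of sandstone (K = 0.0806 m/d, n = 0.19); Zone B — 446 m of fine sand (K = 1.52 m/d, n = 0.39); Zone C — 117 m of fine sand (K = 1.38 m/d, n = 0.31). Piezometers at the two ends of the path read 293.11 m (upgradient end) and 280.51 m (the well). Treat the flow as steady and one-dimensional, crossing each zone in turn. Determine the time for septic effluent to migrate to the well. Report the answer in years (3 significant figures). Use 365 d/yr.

336 years

Total head drop ΔH = 293.11 − 280.51 = 12.60 m
Steady 1-D flow in series ⇒ the Darcy flux q is identical in every zone and the zone head losses add (resistances L/K in series).
Σ(L/K) = 404/0.0806 + 446/1.52 + 117/1.38 = 5012 + 293.4 + 84.78 = 5391 d
q = ΔH / Σ(L/K) = 12.60 / 5391 = 0.002337 m/d (same in every zone)
Zone A: v = q/n = 0.002337/0.19 = 0.01230 m/d → t_A = 404/0.01230 = 32840 d
Zone B: v = q/n = 0.002337/0.39 = 0.005993 m/d → t_B = 446/0.005993 = 74420 d
Zone C: v = q/n = 0.002337/0.31 = 0.007540 m/d → t_C = 117/0.007540 = 15520 d
Total t = 32840 + 74420 + 15520 = 122800 d
   = 122800 / 365 = 336 yr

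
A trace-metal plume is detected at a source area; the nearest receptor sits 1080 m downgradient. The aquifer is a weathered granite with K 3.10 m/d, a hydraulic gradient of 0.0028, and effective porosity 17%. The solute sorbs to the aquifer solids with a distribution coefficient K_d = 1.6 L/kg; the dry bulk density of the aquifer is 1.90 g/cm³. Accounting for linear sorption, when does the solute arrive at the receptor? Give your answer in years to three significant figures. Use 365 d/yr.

1090 years

Darcy flux q = K·i = 3.10 × 0.0028 = 0.008680 m/d
Seepage velocity v = q / n = 0.008680 / 0.17 = 0.05106 m/d
Retardation R = 1 + ρ_b·K_d/n = 1 + 1.90×1.6/0.17 = 18.88
Contaminant velocity v_c = v/R = 0.05106/18.88 = 0.002704 m/d
t = L/v_c = 1080/0.002704 = 399400 d
   = 399400/365 = 1090 yr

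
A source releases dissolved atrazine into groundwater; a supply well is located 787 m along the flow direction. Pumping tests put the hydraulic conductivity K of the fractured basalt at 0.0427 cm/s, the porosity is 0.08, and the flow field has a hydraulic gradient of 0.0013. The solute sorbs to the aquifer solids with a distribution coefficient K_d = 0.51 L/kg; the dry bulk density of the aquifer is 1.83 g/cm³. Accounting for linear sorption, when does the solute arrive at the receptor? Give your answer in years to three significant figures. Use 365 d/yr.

45.6 years

K = 0.0427 cm/s × 864 = 36.89 m/d
q = Ki = 36.89 × 0.0013 = 0.04796 m/d
v = Ki/n = 36.89·0.0013/0.08 = 0.5995 m/d
Retardation R = 1 + ρ_b·K_d/n = 1 + 1.83×0.51/0.08 = 12.67
Contaminant velocity v_c = v/R = 0.5995/12.67 = 0.04733 m/d
t = L/v_c = 787/0.04733 = 16630 d
   = 16630/365 = 45.6 yr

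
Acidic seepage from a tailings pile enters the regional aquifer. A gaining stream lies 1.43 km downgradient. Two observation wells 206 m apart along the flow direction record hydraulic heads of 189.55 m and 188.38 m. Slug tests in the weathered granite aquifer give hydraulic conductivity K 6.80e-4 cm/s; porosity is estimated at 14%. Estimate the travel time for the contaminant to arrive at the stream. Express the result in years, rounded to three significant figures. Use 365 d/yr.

Hydraulic gradient i = (189.55 − 188.38) / 206 = 1.17 / 206 = 0.005680
K = 6.80e-4 cm/s × 864 = 0.5875 m/d
Darcy flux q = K·i = 0.5875 × 0.005680 = 0.003337 m/d
Seepage velocity v = q / n = 0.003337 / 0.14 = 0.02383 m/d
L = 1.43 km = 1430 m
t = L / v = 1430 / 0.02383 = 60000 d
   = 60000 / 365 = 164 yr

164 years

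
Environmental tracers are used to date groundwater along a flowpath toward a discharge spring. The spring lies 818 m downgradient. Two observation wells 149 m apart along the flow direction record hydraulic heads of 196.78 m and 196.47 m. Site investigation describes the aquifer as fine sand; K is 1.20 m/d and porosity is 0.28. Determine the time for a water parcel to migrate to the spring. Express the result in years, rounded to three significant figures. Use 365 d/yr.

251 years

Hydraulic gradient i = (196.78 − 196.47) / 149 = 0.31 / 149 = 0.002081
Darcy flux q = K·i = 1.20 × 0.002081 = 0.002497 m/d
v = Ki/n = 1.20·0.002081/0.28 = 0.008917 m/d
t = L / v = 818 / 0.008917 = 91740 d
   = 91740 / 365 = 251 yr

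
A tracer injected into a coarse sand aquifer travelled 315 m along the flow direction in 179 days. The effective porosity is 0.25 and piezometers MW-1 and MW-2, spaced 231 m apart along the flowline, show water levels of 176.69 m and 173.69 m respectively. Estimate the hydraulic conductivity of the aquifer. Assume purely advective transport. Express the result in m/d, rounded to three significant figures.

Hydraulic gradient i = (176.69 − 173.69) / 231 = 3.00 / 231 = 0.01299
v = L / t = 315 / 179 = 1.760 m/d
K = v · n / i = 1.760 × 0.25 / 0.01299 = 33.9 m/d

33.9 m/d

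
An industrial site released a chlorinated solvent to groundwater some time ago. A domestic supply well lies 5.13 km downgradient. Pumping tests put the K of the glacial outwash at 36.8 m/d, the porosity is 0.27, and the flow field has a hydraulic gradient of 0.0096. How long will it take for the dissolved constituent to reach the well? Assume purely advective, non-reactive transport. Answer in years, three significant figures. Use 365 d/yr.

10.7 years

Darcy flux q = K·i = 36.8 × 0.0096 = 0.3533 m/d
v_s = q/n_e = 0.3533/0.27 = 1.308 m/d
L = 5.13 km = 5130 m
t = L / v = 5130 / 1.308 = 3921 d
   = 3921 / 365 = 10.7 yr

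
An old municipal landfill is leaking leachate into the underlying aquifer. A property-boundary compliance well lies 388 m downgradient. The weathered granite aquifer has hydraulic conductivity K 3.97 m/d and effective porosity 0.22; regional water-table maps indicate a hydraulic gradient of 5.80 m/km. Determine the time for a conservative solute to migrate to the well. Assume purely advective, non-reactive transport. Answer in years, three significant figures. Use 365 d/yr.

10.2 years

Darcy flux q = K·i = 3.97 × 0.0058 = 0.02303 m/d
v_s = q/n_e = 0.02303/0.22 = 0.1047 m/d
t = L / v = 388 / 0.1047 = 3707 d
   = 3707 / 365 = 10.2 yr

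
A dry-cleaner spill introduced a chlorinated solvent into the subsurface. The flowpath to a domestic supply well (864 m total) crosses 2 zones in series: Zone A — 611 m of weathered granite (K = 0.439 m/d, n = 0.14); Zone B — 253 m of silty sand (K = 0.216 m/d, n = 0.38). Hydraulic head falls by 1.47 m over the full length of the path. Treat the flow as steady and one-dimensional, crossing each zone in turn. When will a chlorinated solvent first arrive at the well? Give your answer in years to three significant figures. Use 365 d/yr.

868 years

Steady 1-D flow in series ⇒ the Darcy flux q is identical in every zone and the zone head losses add (resistances L/K in series).
Σ(L/K) = 611/0.439 + 253/0.216 = 1392 + 1171 = 2563 d
q = ΔH / Σ(L/K) = 1.47 / 2563 = 5.735e-4 m/d (same in every zone)
Zone A: v = q/n = 5.735e-4/0.14 = 0.004097 m/d → t_A = 611/0.004097 = 149100 d
Zone B: v = q/n = 5.735e-4/0.38 = 0.001509 m/d → t_B = 253/0.001509 = 167600 d
Total t = 149100 + 167600 = 316800 d
   = 316800 / 365 = 868 yr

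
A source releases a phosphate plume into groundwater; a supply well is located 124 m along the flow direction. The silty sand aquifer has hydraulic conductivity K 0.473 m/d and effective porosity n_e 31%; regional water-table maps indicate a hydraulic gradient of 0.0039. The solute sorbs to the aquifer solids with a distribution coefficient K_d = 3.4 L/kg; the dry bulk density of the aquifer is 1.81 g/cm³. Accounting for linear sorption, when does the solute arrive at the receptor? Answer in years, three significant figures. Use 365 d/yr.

1190 years

Specific discharge q = 0.473 × 0.0039 = 0.001845 m/d
v_s = q/n_e = 0.001845/0.31 = 0.005951 m/d
Retardation R = 1 + ρ_b·K_d/n = 1 + 1.81×3.4/0.31 = 20.85
Contaminant velocity v_c = v/R = 0.005951/20.85 = 2.854e-4 m/d
t = L/v_c = 124/2.854e-4 = 434500 d
   = 434500/365 = 1190 yr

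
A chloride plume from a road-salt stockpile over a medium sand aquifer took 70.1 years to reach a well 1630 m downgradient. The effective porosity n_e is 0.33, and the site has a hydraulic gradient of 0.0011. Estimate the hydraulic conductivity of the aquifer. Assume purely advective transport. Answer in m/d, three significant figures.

19.1 m/d

t = 70.1 years = 25590 d
v = L / t = 1630 / 25590 = 0.06371 m/d
K = v · n / i = 0.06371 × 0.33 / 0.0011 = 19.1 m/d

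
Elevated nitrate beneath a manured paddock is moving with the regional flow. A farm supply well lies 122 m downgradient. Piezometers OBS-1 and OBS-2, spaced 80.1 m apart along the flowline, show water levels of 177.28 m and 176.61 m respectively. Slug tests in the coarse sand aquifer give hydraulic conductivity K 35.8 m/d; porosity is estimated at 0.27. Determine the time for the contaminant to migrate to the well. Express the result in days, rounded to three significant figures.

Hydraulic gradient i = (177.28 − 176.61) / 80.1 = 0.67 / 80.1 = 0.008365
Specific discharge q = 35.8 × 0.008365 = 0.2995 m/d
v = Ki/n = 35.8·0.008365/0.27 = 1.109 m/d
t = L / v = 122 / 1.109 = 110.0 d

110 days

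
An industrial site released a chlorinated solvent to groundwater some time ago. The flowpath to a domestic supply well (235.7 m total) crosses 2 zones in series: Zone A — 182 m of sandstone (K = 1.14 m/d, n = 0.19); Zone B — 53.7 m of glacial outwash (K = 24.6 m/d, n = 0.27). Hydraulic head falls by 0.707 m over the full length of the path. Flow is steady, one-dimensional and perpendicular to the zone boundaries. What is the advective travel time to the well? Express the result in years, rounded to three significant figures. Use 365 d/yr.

30.8 years

Continuity: the same q passes through each zone, so ΔH = q·Σ(L_j/K_j) — the zones act as resistances in series.
Σ(L/K) = 182/1.14 + 53.7/24.6 = 159.6 + 2.183 = 161.8 d
q = ΔH / Σ(L/K) = 0.707 / 161.8 = 0.004369 m/d (same in every zone)
Zone A: v = q/n = 0.004369/0.19 = 0.02299 m/d → t_A = 182/0.02299 = 7915 d
Zone B: v = q/n = 0.004369/0.27 = 0.01618 m/d → t_B = 53.7/0.01618 = 3319 d
Total t = 7915 + 3319 = 11230 d
   = 11230 / 365 = 30.8 yr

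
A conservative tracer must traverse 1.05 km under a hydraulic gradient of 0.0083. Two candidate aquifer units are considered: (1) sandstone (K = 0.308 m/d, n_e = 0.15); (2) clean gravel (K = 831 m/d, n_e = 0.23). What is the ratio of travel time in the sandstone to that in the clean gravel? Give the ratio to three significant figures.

Unit 1 (sandstone): v = 0.308×0.0083/0.15 = 0.01704 m/d, t = 1050/0.01704 = 61610 d
Unit 2 (clean gravel): v = 831×0.0083/0.23 = 29.99 m/d, t = 1050/29.99 = 35.01 d
t(sandstone) / t(clean gravel) = 61610/35.01 = 1760

1760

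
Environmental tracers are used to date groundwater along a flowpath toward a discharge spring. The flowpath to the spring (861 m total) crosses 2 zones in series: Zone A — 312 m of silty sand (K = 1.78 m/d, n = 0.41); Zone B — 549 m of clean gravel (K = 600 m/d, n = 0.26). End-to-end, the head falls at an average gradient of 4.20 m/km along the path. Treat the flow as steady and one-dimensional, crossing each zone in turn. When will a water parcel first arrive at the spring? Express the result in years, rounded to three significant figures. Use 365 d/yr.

36.1 years

Continuity: the same q passes through each zone, so ΔH = q·Σ(L_j/K_j) — the zones act as resistances in series.
Σ(L/K) = 312/1.78 + 549/600 = 175.3 + 0.9150 = 176.2 d
K_eq = L_total / Σ(L/K) = 861 / 176.2 = 4.887 m/d
q = K_eq · i = 4.887 × 0.0042 = 0.02052 m/d (same in every zone)
Zone A: v = q/n = 0.02052/0.41 = 0.05006 m/d → t_A = 312/0.05006 = 6233 d
Zone B: v = q/n = 0.02052/0.26 = 0.07894 m/d → t_B = 549/0.07894 = 6955 d
Total t = 6233 + 6955 = 13190 d
   = 13190 / 365 = 36.1 yr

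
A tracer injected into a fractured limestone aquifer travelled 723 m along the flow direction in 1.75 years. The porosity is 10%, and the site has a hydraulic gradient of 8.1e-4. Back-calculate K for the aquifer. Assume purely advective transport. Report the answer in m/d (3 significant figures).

t = 1.75 years = 638.8 d
v = L / t = 723 / 638.8 = 1.132 m/d
K = v · n / i = 1.132 × 0.10 / 8.1e-4 = 140 m/d

140 m/d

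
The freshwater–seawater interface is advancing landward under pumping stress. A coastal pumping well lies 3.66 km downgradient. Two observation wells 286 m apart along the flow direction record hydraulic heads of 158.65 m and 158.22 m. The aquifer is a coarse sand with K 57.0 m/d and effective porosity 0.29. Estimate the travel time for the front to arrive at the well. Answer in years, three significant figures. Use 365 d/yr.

33.9 years

Hydraulic gradient i = (158.65 − 158.22) / 286 = 0.43 / 286 = 0.001503
q = Ki = 57.0 × 0.001503 = 0.08570 m/d
v_s = q/n_e = 0.08570/0.29 = 0.2955 m/d
L = 3.66 km = 3660 m
t = L / v = 3660 / 0.2955 = 12390 d
   = 12390 / 365 = 33.9 yr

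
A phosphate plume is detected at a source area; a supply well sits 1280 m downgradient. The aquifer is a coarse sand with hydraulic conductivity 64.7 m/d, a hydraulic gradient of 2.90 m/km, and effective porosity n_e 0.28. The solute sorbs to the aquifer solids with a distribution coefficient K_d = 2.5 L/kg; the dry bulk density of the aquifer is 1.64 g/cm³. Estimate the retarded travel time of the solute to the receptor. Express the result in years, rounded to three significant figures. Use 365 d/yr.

q = Ki = 64.7 × 0.0029 = 0.1876 m/d
v_s = q/n_e = 0.1876/0.28 = 0.6701 m/d
Retardation R = 1 + ρ_b·K_d/n = 1 + 1.64×2.5/0.28 = 15.64
Contaminant velocity v_c = v/R = 0.6701/15.64 = 0.04284 m/d
t = L/v_c = 1280/0.04284 = 29880 d
   = 29880/365 = 81.9 yr

81.9 years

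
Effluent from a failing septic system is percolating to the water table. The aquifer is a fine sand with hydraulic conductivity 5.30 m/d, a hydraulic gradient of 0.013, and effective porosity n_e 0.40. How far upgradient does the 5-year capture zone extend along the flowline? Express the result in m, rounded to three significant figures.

Specific discharge q = 5.30 × 0.013 = 0.06890 m/d
v = Ki/n = 5.30·0.013/0.40 = 0.1722 m/d
T = 5 yr × 365 = 1825 d
L = v × T = 0.1722 × 1825 = 314.4 m

314 m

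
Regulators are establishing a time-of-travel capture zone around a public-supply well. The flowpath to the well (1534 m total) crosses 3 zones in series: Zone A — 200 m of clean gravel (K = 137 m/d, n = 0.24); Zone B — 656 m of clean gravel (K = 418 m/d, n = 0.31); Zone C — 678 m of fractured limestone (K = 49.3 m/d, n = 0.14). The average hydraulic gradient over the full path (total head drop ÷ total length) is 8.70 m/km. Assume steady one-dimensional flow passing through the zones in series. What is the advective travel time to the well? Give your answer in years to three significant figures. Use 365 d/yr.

Continuity: the same q passes through each zone, so ΔH = q·Σ(L_j/K_j) — the zones act as resistances in series.
Σ(L/K) = 200/137 + 656/418 + 678/49.3 = 1.460 + 1.569 + 13.75 = 16.78 d
K_eq = L_total / Σ(L/K) = 1534 / 16.78 = 91.41 m/d
q = K_eq · i = 91.41 × 0.0087 = 0.7953 m/d (same in every zone)
Zone A: v = q/n = 0.7953/0.24 = 3.314 m/d → t_A = 200/3.314 = 60.36 d
Zone B: v = q/n = 0.7953/0.31 = 2.565 m/d → t_B = 656/2.565 = 255.7 d
Zone C: v = q/n = 0.7953/0.14 = 5.680 m/d → t_C = 678/5.680 = 119.4 d
Total t = 60.36 + 255.7 + 119.4 = 435.4 d
   = 435.4 / 365 = 1.19 yr

1.19 years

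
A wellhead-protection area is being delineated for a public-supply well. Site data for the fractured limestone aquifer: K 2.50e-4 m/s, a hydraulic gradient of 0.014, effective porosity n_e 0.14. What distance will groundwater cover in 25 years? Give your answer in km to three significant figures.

K = 2.50e-4 m/s × 86400 s/d = 21.60 m/d
Darcy flux q = K·i = 21.60 × 0.014 = 0.3024 m/d
Seepage velocity v = q / n = 0.3024 / 0.14 = 2.160 m/d
T = 25 yr × 365 = 9125 d
L = v × T = 2.160 × 9125 = 19710 m
   = 19.7 km

19.7 km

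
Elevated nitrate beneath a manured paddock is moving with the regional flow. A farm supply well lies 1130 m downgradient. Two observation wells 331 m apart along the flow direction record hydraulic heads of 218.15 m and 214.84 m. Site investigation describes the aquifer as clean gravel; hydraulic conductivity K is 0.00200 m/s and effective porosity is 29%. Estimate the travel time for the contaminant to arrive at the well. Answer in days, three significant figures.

190 days

Hydraulic gradient i = (218.15 − 214.84) / 331 = 3.31 / 331 = 0.01000
K = 0.00200 m/s × 86400 s/d = 172.8 m/d
Specific discharge q = 172.8 × 0.01000 = 1.728 m/d
Average linear velocity = 1.728 / 0.29 = 5.959 m/d
t = L / v = 1130 / 5.959 = 189.6 d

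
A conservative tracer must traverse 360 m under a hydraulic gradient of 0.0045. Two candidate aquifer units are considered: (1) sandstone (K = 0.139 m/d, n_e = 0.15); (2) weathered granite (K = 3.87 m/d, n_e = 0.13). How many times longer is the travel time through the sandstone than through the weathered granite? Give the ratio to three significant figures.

32.1

Unit 1 (sandstone): v = 0.139×0.0045/0.15 = 0.004170 m/d, t = 360/0.004170 = 86330 d
Unit 2 (weathered granite): v = 3.87×0.0045/0.13 = 0.1340 m/d, t = 360/0.1340 = 2687 d
t(sandstone) / t(weathered granite) = 86330/2687 = 32.1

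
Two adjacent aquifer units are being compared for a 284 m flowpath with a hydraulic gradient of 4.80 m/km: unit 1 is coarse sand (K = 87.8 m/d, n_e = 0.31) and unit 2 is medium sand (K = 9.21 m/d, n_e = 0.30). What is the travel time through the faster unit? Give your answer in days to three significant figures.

Unit 1 (coarse sand): v = 87.8×0.0048/0.31 = 1.359 m/d, t = 284/1.359 = 208.9 d
Unit 2 (medium sand): v = 9.21×0.0048/0.30 = 0.1474 m/d, t = 284/0.1474 = 1927 d
Faster unit: t = 209 d

209 days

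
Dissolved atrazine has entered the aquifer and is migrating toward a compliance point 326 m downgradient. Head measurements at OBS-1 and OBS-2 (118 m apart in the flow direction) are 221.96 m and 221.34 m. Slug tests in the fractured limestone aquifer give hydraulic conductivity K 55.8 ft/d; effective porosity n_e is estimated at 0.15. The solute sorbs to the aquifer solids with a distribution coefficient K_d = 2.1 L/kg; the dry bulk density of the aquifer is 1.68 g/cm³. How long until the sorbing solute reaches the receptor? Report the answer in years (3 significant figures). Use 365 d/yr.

Hydraulic gradient i = (221.96 − 221.34) / 118 = 0.62 / 118 = 0.005254
K = 55.8 ft/d × 0.3048 = 17.01 m/d
q = Ki = 17.01 × 0.005254 = 0.08936 m/d
v = Ki/n = 17.01·0.005254/0.15 = 0.5958 m/d
Retardation R = 1 + ρ_b·K_d/n = 1 + 1.68×2.1/0.15 = 24.52
Contaminant velocity v_c = v/R = 0.5958/24.52 = 0.02430 m/d
t = L/v_c = 326/0.02430 = 13420 d
   = 13420/365 = 36.8 yr

36.8 years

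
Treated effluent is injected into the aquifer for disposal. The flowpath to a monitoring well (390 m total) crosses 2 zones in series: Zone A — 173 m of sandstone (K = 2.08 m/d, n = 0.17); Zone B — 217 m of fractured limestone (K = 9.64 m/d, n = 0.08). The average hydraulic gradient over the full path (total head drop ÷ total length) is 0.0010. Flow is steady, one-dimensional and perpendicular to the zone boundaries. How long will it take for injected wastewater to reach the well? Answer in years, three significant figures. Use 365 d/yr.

Continuity: the same q passes through each zone, so ΔH = q·Σ(L_j/K_j) — the zones act as resistances in series.
Σ(L/K) = 173/2.08 + 217/9.64 = 83.17 + 22.51 = 105.7 d
K_eq = L_total / Σ(L/K) = 390 / 105.7 = 3.690 m/d
q = K_eq · i = 3.690 × 0.0010 = 0.003690 m/d (same in every zone)
Zone A: v = q/n = 0.003690/0.17 = 0.02171 m/d → t_A = 173/0.02171 = 7970 d
Zone B: v = q/n = 0.003690/0.08 = 0.04613 m/d → t_B = 217/0.04613 = 4704 d
Total t = 7970 + 4704 = 12670 d
   = 12670 / 365 = 34.7 yr

34.7 years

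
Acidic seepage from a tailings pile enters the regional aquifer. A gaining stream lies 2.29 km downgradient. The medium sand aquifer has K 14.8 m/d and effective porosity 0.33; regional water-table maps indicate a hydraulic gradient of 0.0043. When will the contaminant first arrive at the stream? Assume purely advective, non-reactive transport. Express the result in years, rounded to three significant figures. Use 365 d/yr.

Specific discharge q = 14.8 × 0.0043 = 0.06364 m/d
Seepage velocity v = q / n = 0.06364 / 0.33 = 0.1928 m/d
L = 2.29 km = 2290 m
t = L / v = 2290 / 0.1928 = 11870 d
   = 11870 / 365 = 32.5 yr

32.5 years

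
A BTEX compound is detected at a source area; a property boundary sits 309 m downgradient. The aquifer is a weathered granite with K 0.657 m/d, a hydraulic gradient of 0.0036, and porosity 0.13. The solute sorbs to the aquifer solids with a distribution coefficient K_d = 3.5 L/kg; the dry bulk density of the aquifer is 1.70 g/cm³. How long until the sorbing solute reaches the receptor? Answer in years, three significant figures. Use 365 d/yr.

2180 years

q = Ki = 0.657 × 0.0036 = 0.002365 m/d
Average linear velocity = 0.002365 / 0.13 = 0.01819 m/d
Retardation R = 1 + ρ_b·K_d/n = 1 + 1.70×3.5/0.13 = 46.77
Contaminant velocity v_c = v/R = 0.01819/46.77 = 3.890e-4 m/d
t = L/v_c = 309/3.890e-4 = 794300 d
   = 794300/365 = 2180 yr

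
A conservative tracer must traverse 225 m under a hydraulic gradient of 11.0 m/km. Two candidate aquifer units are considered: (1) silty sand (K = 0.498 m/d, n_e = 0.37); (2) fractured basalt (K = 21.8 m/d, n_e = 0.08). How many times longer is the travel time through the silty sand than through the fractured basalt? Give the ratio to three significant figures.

Unit 1 (silty sand): v = 0.498×0.011/0.37 = 0.01481 m/d, t = 225/0.01481 = 15200 d
Unit 2 (fractured basalt): v = 21.8×0.011/0.08 = 2.997 m/d, t = 225/2.997 = 75.06 d
t(silty sand) / t(fractured basalt) = 15200/75.06 = 202

202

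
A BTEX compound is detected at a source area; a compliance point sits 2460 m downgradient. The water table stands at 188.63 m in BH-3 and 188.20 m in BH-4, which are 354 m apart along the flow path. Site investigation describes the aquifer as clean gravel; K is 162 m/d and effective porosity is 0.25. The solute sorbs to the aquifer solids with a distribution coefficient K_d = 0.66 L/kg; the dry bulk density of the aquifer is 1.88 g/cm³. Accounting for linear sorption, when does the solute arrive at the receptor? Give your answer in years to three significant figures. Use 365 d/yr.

Hydraulic gradient i = (188.63 − 188.20) / 354 = 0.43 / 354 = 0.001215
q = Ki = 162 × 0.001215 = 0.1968 m/d
Seepage velocity v = q / n = 0.1968 / 0.25 = 0.7871 m/d
Retardation R = 1 + ρ_b·K_d/n = 1 + 1.88×0.66/0.25 = 5.963
Contaminant velocity v_c = v/R = 0.7871/5.963 = 0.1320 m/d
t = L/v_c = 2460/0.1320 = 18640 d
   = 18640/365 = 51.1 yr

51.1 years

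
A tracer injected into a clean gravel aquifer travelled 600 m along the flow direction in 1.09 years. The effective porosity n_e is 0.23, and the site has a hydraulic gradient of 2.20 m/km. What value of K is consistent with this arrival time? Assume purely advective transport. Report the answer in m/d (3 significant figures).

158 m/d

t = 1.09 years = 397.9 d
v = L / t = 600 / 397.9 = 1.508 m/d
K = v · n / i = 1.508 × 0.23 / 0.0022 = 158 m/d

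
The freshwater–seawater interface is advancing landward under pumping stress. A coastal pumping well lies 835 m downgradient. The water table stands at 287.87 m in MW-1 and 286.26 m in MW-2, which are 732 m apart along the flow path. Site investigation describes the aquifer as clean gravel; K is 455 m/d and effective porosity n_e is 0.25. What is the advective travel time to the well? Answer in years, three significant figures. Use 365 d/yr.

0.571 years

Hydraulic gradient i = (287.87 − 286.26) / 732 = 1.61 / 732 = 0.002199
Darcy flux q = K·i = 455 × 0.002199 = 1.001 m/d
v = Ki/n = 455·0.002199/0.25 = 4.003 m/d
t = L / v = 835 / 4.003 = 208.6 d
   = 208.6 / 365 = 0.571 yr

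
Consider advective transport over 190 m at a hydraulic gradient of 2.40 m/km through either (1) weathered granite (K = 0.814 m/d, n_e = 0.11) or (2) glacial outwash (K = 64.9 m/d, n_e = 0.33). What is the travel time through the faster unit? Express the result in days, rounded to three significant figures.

403 days

Unit 1 (weathered granite): v = 0.814×0.0024/0.11 = 0.01776 m/d, t = 190/0.01776 = 10700 d
Unit 2 (glacial outwash): v = 64.9×0.0024/0.33 = 0.4720 m/d, t = 190/0.4720 = 402.5 d
Faster unit: t = 403 d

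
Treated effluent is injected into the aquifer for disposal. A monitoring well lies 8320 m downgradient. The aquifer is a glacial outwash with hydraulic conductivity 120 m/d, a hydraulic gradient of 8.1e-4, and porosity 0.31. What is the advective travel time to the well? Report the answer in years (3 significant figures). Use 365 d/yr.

Specific discharge q = 120 × 8.1e-4 = 0.09720 m/d
v_s = q/n_e = 0.09720/0.31 = 0.3135 m/d
t = L / v = 8320 / 0.3135 = 26530 d
   = 26530 / 365 = 72.7 yr

72.7 years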